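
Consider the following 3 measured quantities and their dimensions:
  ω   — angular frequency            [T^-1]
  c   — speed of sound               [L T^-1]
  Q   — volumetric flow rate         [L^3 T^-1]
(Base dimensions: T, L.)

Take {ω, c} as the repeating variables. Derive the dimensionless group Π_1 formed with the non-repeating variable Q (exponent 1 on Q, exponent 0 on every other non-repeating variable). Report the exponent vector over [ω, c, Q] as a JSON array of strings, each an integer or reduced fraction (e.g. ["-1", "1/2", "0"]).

["2", "-3", "1"]

Write exponents as rows T,L / cols ω,c,Q:
  T: [-1 -1 -1]
  L: [ 0  1  3]
RREF → pivots at {ω,c} ⇒ r = 2
Repeat: ω,c; free: Q
RREF:
  r0: [   1    0   -2]
  r1: [   0    1    3]
Fix exponent of Q at 1; solve each RREF row for its pivot's exponent:
  r0: exp(ω) + (-2)·1 = 0 ⇒ exp(ω) = 2
  r1: exp(c) + (3)·1 = 0 ⇒ exp(c) = -3
Π_1 = ω^2 · c^-3 · Q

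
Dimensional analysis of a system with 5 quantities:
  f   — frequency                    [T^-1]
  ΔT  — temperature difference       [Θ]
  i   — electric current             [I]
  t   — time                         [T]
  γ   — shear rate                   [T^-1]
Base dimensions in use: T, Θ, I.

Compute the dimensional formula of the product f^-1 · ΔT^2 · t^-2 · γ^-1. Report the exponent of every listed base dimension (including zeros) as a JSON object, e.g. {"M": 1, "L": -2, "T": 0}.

Dimensional matrix (T×Θ×I by f×ΔT×i×t×γ):
  T: [-1  0  0  1 -1]
  Θ: [ 0  1  0  0  0]
  I: [ 0  0  1  0  0]
  [T]: (-1)·-1+(2)·0+(-2)·1+(-1)·-1 = 0
  [Θ]: (-1)·0+(2)·1+(-2)·0+(-1)·0 = 2
  [I]: (-1)·0+(2)·0+(-2)·0+(-1)·0 = 0
⇒ Θ^2

{"T": 0, "Θ": 2, "I": 0}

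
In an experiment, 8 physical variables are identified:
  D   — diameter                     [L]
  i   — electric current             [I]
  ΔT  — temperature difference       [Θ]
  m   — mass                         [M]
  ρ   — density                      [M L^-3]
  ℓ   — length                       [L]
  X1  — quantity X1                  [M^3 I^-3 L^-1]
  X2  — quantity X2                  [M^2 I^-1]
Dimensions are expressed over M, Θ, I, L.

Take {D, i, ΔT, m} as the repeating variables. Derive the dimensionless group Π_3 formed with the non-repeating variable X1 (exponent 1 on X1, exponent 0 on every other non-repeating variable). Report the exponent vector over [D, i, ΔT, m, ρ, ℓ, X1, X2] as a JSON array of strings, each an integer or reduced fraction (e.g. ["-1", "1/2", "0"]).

["1", "3", "0", "-3", "0", "0", "1", "0"]

Dimensional matrix (M×Θ×I×L by D×i×ΔT×m×ρ×ℓ×X1×X2):
  M: [ 0  0  0  1  1  0  3  2]
  Θ: [ 0  0  1  0  0  0  0  0]
  I: [ 0  1  0  0  0  0 -3 -1]
  L: [ 1  0  0  0 -3  1 -1  0]
Echelon form has 4 nonzero rows (pivots: D,i,ΔT,m)
Pivot set = {D,i,ΔT,m}, free = {ρ,ℓ,X1,X2}
RREF:
  r0: [   1    0    0    0   -3    1   -1    0]
  r1: [   0    1    0    0    0    0   -3   -1]
  r2: [   0    0    1    0    0    0    0    0]
  r3: [   0    0    0    1    1    0    3    2]
Fix exponent of X1 at 1, ρ at 0, ℓ at 0, X2 at 0; solve each RREF row for its pivot's exponent:
  r0: exp(D) + (-1)·1 = 0 ⇒ exp(D) = 1
  r1: exp(i) + (-3)·1 = 0 ⇒ exp(i) = 3
  r2: exp(ΔT) + (0)·1 = 0 ⇒ exp(ΔT) = 0
  r3: exp(m) + (3)·1 = 0 ⇒ exp(m) = -3
Π_3 = D · i^3 · m^-3 · X1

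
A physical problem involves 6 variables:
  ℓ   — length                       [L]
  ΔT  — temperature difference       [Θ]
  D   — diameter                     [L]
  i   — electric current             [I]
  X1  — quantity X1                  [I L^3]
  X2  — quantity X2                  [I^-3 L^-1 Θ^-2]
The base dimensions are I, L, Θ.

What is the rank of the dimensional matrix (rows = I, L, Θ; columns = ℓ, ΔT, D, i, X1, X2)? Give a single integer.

Dimensional matrix (I×L×Θ by ℓ×ΔT×D×i×X1×X2):
  I: [ 0  0  0  1  1 -3]
  L: [ 1  0  1  0  3 -1]
  Θ: [ 0  1  0  0  0 -2]
Row reduction gives pivot columns ℓ,ΔT,i; rank = 3

3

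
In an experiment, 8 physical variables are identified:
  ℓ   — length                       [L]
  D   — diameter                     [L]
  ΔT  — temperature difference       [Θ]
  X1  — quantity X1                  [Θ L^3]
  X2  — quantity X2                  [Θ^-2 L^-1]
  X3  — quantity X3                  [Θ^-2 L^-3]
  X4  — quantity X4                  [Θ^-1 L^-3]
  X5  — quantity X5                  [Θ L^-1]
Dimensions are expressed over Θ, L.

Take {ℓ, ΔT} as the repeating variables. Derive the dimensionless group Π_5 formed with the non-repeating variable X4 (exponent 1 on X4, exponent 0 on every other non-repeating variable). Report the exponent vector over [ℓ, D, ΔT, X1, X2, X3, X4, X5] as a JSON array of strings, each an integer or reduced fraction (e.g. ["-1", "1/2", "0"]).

["3", "0", "1", "0", "0", "0", "1", "0"]

Write exponents as rows Θ,L / cols ℓ,D,ΔT,X1,X2,X3,X4,X5:
  Θ: [ 0  0  1  1 -2 -2 -1  1]
  L: [ 1  1  0  3 -1 -3 -3 -1]
Row reduction gives pivot columns ℓ,ΔT; rank = 2
Pivot set = {ℓ,ΔT}, free = {D,X1,X2,X3,X4,X5}
RREF:
  r0: [   1    1    0    3   -1   -3   -3   -1]
  r1: [   0    0    1    1   -2   -2   -1    1]
Fix exponent of X4 at 1, D at 0, X1 at 0, X2 at 0, X3 at 0, X5 at 0; solve each RREF row for its pivot's exponent:
  r0: exp(ℓ) + (-3)·1 = 0 ⇒ exp(ℓ) = 3
  r1: exp(ΔT) + (-1)·1 = 0 ⇒ exp(ΔT) = 1
Π_5 = ℓ^3 · ΔT · X4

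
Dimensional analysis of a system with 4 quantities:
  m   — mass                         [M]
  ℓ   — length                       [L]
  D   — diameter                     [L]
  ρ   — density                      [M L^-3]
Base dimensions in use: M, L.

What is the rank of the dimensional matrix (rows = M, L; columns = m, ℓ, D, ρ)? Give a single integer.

Write exponents as rows M,L / cols m,ℓ,D,ρ:
  M: [ 1  0  0  1]
  L: [ 0  1  1 -3]
Row reduction gives pivot columns m,ℓ; rank = 2

2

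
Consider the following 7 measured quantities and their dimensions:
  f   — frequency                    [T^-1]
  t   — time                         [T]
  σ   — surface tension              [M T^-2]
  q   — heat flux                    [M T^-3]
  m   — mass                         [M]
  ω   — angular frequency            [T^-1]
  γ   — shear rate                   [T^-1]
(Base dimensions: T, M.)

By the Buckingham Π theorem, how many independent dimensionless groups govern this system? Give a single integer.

Write exponents as rows T,M / cols f,t,σ,q,m,ω,γ:
  T: [-1  1 -2 -3  0 -1 -1]
  M: [ 0  0  1  1  1  0  0]
Row reduction gives pivot columns f,σ; rank = 2
7 vars − rank 2 = 5 Π groups

5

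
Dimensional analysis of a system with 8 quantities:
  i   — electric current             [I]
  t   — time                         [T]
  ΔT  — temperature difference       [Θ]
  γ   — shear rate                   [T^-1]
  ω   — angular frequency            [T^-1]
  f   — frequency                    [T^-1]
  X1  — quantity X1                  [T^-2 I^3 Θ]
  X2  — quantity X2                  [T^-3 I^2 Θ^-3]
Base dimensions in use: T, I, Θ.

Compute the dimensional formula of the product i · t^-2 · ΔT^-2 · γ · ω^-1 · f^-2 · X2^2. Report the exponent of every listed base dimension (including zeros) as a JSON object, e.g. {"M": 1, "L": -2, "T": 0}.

{"T": -6, "I": 5, "Θ": -8}

Write exponents as rows T,I,Θ / cols i,t,ΔT,γ,ω,f,X1,X2:
  T: [ 0  1  0 -1 -1 -1 -2 -3]
  I: [ 1  0  0  0  0  0  3  2]
  Θ: [ 0  0  1  0  0  0  1 -3]
  [T]: (1)·0+(-2)·1+(-2)·0+(1)·-1+(-1)·-1+(-2)·-1+(2)·-3 = -6
  [I]: (1)·1+(-2)·0+(-2)·0+(1)·0+(-1)·0+(-2)·0+(2)·2 = 5
  [Θ]: (1)·0+(-2)·0+(-2)·1+(1)·0+(-1)·0+(-2)·0+(2)·-3 = -8
⇒ T^-6 I^5 Θ^-8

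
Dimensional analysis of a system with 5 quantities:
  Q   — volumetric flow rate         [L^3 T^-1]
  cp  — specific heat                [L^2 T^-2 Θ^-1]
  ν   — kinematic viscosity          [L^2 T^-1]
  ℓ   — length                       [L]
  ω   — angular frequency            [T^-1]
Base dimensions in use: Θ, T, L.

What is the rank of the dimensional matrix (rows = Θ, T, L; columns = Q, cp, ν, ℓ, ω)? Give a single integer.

Exponent matrix [Θ,T,L] × [Q,cp,ν,ℓ,ω]:
  Θ: [ 0 -1  0  0  0]
  T: [-1 -2 -1  0 -1]
  L: [ 3  2  2  1  0]
RREF → pivots at {Q,cp,ν} ⇒ r = 3

3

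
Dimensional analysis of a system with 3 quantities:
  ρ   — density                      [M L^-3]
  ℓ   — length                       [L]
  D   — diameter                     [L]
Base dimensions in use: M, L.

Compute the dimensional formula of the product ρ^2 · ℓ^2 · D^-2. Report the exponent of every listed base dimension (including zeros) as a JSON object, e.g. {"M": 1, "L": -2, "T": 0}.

{"M": 2, "L": -6}

Write exponents as rows M,L / cols ρ,ℓ,D:
  M: [ 1  0  0]
  L: [-3  1  1]
  [M]: (2)·1+(2)·0+(-2)·0 = 2
  [L]: (2)·-3+(2)·1+(-2)·1 = -6
⇒ M^2 L^-6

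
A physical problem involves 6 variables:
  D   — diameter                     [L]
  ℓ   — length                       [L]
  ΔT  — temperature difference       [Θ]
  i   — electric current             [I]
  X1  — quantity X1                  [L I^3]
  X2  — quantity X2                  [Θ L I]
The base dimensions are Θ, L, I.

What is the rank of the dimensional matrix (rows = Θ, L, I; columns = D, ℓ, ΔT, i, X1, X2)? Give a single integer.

Dimensional matrix (Θ×L×I by D×ℓ×ΔT×i×X1×X2):
  Θ: [ 0  0  1  0  0  1]
  L: [ 1  1  0  0  1  1]
  I: [ 0  0  0  1  3  1]
Echelon form has 3 nonzero rows (pivots: D,ΔT,i)

3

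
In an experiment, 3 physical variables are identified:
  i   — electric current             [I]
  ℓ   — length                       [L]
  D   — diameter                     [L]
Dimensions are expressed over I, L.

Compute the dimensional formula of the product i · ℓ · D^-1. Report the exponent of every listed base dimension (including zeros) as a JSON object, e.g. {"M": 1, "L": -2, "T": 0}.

Write exponents as rows I,L / cols i,ℓ,D:
  I: [ 1  0  0]
  L: [ 0  1  1]
  [I]: (1)·1+(1)·0+(-1)·0 = 1
  [L]: (1)·0+(1)·1+(-1)·1 = 0
⇒ I

{"I": 1, "L": 0}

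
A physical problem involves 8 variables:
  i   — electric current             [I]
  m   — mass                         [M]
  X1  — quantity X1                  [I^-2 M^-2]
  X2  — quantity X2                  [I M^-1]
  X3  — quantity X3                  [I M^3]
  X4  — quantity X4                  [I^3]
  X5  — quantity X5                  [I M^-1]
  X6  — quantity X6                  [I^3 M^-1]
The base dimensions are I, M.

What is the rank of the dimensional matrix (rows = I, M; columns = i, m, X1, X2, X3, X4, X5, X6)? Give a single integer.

2

Write exponents as rows I,M / cols i,m,X1,X2,X3,X4,X5,X6:
  I: [ 1  0 -2  1  1  3  1  3]
  M: [ 0  1 -2 -1  3  0 -1 -1]
Row reduction gives pivot columns i,m; rank = 2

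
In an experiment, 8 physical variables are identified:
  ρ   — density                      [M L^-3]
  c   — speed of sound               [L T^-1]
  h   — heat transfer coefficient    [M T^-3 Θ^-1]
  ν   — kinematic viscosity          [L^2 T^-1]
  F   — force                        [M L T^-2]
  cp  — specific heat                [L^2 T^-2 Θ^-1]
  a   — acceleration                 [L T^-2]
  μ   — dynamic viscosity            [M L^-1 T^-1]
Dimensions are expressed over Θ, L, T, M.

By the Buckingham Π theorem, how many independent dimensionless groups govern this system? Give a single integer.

4

Dimensional matrix (Θ×L×T×M by ρ×c×h×ν×F×cp×a×μ):
  Θ: [ 0  0 -1  0  0 -1  0  0]
  L: [-3  1  0  2  1  2  1 -1]
  T: [ 0 -1 -3 -1 -2 -2 -2 -1]
  M: [ 1  0  1  0  1  0  0  1]
RREF → pivots at {ρ,c,h,ν} ⇒ r = 4
8 vars − rank 4 = 4 Π groups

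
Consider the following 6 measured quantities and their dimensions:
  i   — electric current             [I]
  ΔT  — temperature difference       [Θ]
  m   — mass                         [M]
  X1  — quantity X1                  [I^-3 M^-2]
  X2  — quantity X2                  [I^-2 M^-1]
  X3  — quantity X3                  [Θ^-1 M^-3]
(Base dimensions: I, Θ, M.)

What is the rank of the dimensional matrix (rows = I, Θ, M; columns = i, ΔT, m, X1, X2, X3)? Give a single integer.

3

Write exponents as rows I,Θ,M / cols i,ΔT,m,X1,X2,X3:
  I: [ 1  0  0 -3 -2  0]
  Θ: [ 0  1  0  0  0 -1]
  M: [ 0  0  1 -2 -1 -3]
Echelon form has 3 nonzero rows (pivots: i,ΔT,m)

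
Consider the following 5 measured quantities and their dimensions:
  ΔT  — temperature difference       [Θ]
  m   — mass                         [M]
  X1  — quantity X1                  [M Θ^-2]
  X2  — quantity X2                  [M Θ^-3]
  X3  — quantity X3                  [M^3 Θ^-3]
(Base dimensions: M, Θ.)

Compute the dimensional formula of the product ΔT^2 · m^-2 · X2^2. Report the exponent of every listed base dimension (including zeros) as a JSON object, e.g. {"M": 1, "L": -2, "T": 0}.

{"M": 0, "Θ": -4}

Write exponents as rows M,Θ / cols ΔT,m,X1,X2,X3:
  M: [ 0  1  1  1  3]
  Θ: [ 1  0 -2 -3 -3]
  [M]: (2)·0+(-2)·1+(2)·1 = 0
  [Θ]: (2)·1+(-2)·0+(2)·-3 = -4
⇒ Θ^-4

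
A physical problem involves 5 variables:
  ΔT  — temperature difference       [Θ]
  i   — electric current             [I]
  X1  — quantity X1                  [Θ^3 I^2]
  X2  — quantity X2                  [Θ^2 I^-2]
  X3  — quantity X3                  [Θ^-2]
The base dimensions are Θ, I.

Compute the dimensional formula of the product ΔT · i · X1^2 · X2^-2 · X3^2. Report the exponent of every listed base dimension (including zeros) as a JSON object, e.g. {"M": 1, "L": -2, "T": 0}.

{"Θ": -1, "I": 9}

Write exponents as rows Θ,I / cols ΔT,i,X1,X2,X3:
  Θ: [ 1  0  3  2 -2]
  I: [ 0  1  2 -2  0]
  [Θ]: (1)·1+(1)·0+(2)·3+(-2)·2+(2)·-2 = -1
  [I]: (1)·0+(1)·1+(2)·2+(-2)·-2+(2)·0 = 9
⇒ Θ^-1 I^9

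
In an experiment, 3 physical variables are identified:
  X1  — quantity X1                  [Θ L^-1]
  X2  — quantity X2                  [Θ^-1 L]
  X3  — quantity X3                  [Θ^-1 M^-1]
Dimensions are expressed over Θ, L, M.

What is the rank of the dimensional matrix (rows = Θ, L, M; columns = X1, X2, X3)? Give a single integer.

2

Dimensional matrix (Θ×L×M by X1×X2×X3):
  Θ: [ 1 -1 -1]
  L: [-1  1  0]
  M: [ 0  0 -1]
Row reduction gives pivot columns X1,X3; rank = 2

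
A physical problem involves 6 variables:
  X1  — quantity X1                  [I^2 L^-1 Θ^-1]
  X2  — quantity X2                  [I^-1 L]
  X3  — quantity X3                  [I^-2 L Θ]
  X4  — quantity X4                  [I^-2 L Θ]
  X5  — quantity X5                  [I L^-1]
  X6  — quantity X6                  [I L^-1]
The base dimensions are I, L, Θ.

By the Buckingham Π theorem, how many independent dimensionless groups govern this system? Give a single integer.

4

Dimensional matrix (I×L×Θ by X1×X2×X3×X4×X5×X6):
  I: [ 2 -1 -2 -2  1  1]
  L: [-1  1  1  1 -1 -1]
  Θ: [-1  0  1  1  0  0]
Row reduction gives pivot columns X1,X2; rank = 2
6 vars − rank 2 = 4 Π groups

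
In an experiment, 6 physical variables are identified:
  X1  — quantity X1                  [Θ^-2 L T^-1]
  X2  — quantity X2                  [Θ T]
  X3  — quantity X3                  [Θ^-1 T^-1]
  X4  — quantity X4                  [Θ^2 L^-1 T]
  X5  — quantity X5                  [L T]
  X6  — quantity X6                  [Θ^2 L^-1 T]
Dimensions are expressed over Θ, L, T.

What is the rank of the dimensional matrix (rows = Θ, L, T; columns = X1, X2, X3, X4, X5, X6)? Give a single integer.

2

Exponent matrix [Θ,L,T] × [X1,X2,X3,X4,X5,X6]:
  Θ: [-2  1 -1  2  0  2]
  L: [ 1  0  0 -1  1 -1]
  T: [-1  1 -1  1  1  1]
Row reduction gives pivot columns X1,X2; rank = 2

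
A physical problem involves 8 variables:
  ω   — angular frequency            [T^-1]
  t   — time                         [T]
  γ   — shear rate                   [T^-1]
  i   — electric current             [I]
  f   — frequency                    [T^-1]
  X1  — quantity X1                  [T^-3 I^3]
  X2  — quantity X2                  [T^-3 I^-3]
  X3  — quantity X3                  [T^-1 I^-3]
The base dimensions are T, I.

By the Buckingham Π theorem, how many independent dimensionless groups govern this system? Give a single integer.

6

Dimensional matrix (T×I by ω×t×γ×i×f×X1×X2×X3):
  T: [-1  1 -1  0 -1 -3 -3 -1]
  I: [ 0  0  0  1  0  3 -3 -3]
RREF → pivots at {ω,i} ⇒ r = 2
8 vars − rank 2 = 6 Π groups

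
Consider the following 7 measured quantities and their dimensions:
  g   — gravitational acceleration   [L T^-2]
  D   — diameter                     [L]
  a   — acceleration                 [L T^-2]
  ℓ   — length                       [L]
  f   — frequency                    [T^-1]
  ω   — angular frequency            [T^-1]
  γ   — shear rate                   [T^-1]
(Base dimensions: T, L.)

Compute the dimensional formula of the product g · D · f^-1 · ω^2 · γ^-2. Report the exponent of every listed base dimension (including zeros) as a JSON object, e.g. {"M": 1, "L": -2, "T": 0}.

Dimensional matrix (T×L by g×D×a×ℓ×f×ω×γ):
  T: [-2  0 -2  0 -1 -1 -1]
  L: [ 1  1  1  1  0  0  0]
  [T]: (1)·-2+(1)·0+(-1)·-1+(2)·-1+(-2)·-1 = -1
  [L]: (1)·1+(1)·1+(-1)·0+(2)·0+(-2)·0 = 2
⇒ T^-1 L^2

{"T": -1, "L": 2}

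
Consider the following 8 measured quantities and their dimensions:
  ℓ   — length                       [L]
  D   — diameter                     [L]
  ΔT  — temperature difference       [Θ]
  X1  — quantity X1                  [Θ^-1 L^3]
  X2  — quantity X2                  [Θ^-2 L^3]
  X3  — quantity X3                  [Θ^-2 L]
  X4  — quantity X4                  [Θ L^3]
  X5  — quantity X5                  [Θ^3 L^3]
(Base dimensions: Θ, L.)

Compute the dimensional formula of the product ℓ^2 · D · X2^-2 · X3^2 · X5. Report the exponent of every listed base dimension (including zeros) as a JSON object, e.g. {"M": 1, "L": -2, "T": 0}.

{"Θ": 3, "L": 2}

Dimensional matrix (Θ×L by ℓ×D×ΔT×X1×X2×X3×X4×X5):
  Θ: [ 0  0  1 -1 -2 -2  1  3]
  L: [ 1  1  0  3  3  1  3  3]
  [Θ]: (2)·0+(1)·0+(-2)·-2+(2)·-2+(1)·3 = 3
  [L]: (2)·1+(1)·1+(-2)·3+(2)·1+(1)·3 = 2
⇒ Θ^3 L^2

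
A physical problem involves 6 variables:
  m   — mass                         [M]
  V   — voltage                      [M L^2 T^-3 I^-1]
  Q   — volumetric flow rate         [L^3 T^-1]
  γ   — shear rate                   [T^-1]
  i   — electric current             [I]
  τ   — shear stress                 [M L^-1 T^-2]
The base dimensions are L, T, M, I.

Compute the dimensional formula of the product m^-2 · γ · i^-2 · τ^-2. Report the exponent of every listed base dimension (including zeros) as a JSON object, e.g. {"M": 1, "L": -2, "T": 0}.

Exponent matrix [L,T,M,I] × [m,V,Q,γ,i,τ]:
  L: [ 0  2  3  0  0 -1]
  T: [ 0 -3 -1 -1  0 -2]
  M: [ 1  1  0  0  0  1]
  I: [ 0 -1  0  0  1  0]
  [L]: (-2)·0+(1)·0+(-2)·0+(-2)·-1 = 2
  [T]: (-2)·0+(1)·-1+(-2)·0+(-2)·-2 = 3
  [M]: (-2)·1+(1)·0+(-2)·0+(-2)·1 = -4
  [I]: (-2)·0+(1)·0+(-2)·1+(-2)·0 = -2
⇒ L^2 T^3 M^-4 I^-2

{"L": 2, "T": 3, "M": -4, "I": -2}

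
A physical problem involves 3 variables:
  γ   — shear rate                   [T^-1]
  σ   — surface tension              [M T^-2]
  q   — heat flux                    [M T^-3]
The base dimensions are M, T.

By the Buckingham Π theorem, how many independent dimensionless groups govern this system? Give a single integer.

1

Exponent matrix [M,T] × [γ,σ,q]:
  M: [ 0  1  1]
  T: [-1 -2 -3]
Row reduction gives pivot columns γ,σ; rank = 2
3 vars − rank 2 = 1 Π group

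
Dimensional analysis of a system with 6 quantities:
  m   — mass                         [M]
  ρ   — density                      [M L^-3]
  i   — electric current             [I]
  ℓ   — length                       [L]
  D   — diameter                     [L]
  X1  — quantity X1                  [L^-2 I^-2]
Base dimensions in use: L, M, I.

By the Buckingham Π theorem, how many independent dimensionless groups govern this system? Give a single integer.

Write exponents as rows L,M,I / cols m,ρ,i,ℓ,D,X1:
  L: [ 0 -3  0  1  1 -2]
  M: [ 1  1  0  0  0  0]
  I: [ 0  0  1  0  0 -2]
RREF → pivots at {m,ρ,i} ⇒ r = 3
n=6, r=3 ⇒ 3 dimensionless groups

3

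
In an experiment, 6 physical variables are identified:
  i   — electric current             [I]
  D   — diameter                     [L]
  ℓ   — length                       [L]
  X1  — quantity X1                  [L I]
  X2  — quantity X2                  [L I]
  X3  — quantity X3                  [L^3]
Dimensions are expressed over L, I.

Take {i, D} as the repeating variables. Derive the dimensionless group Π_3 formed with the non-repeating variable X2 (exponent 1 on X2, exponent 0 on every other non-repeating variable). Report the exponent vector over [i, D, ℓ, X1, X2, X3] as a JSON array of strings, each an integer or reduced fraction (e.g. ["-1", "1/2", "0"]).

Dimensional matrix (L×I by i×D×ℓ×X1×X2×X3):
  L: [ 0  1  1  1  1  3]
  I: [ 1  0  0  1  1  0]
RREF → pivots at {i,D} ⇒ r = 2
Pivot set = {i,D}, free = {ℓ,X1,X2,X3}
RREF:
  r0: [   1    0    0    1    1    0]
  r1: [   0    1    1    1    1    3]
Fix exponent of X2 at 1, ℓ at 0, X1 at 0, X3 at 0; solve each RREF row for its pivot's exponent:
  r0: exp(i) + (1)·1 = 0 ⇒ exp(i) = -1
  r1: exp(D) + (1)·1 = 0 ⇒ exp(D) = -1
Π_3 = i^-1 · D^-1 · X2

["-1", "-1", "0", "0", "1", "0"]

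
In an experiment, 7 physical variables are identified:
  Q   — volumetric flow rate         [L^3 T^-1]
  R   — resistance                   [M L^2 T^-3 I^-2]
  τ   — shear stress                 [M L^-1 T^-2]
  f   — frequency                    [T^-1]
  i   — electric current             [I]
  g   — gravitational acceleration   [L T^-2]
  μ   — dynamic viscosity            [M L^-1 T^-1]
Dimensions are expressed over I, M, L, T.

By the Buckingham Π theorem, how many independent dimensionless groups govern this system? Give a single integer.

3

Write exponents as rows I,M,L,T / cols Q,R,τ,f,i,g,μ:
  I: [ 0 -2  0  0  1  0  0]
  M: [ 0  1  1  0  0  0  1]
  L: [ 3  2 -1  0  0  1 -1]
  T: [-1 -3 -2 -1  0 -2 -1]
Row reduction gives pivot columns Q,R,τ,f; rank = 4
7 vars − rank 4 = 3 Π groups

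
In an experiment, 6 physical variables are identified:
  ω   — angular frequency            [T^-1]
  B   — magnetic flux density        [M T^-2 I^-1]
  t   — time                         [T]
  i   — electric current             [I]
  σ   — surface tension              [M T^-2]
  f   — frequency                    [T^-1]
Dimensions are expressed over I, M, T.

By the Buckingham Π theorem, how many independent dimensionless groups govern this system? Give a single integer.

3

Write exponents as rows I,M,T / cols ω,B,t,i,σ,f:
  I: [ 0 -1  0  1  0  0]
  M: [ 0  1  0  0  1  0]
  T: [-1 -2  1  0 -2 -1]
Echelon form has 3 nonzero rows (pivots: ω,B,i)
6 vars − rank 3 = 3 Π groups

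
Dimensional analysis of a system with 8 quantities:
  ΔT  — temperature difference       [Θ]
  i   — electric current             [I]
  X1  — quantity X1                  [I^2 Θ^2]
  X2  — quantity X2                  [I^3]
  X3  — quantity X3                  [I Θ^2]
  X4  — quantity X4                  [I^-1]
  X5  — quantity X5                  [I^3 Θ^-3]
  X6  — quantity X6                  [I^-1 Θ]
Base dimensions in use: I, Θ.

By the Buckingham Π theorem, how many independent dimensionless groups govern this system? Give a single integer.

Dimensional matrix (I×Θ by ΔT×i×X1×X2×X3×X4×X5×X6):
  I: [ 0  1  2  3  1 -1  3 -1]
  Θ: [ 1  0  2  0  2  0 -3  1]
Row reduction gives pivot columns ΔT,i; rank = 2
n=8, r=2 ⇒ 6 dimensionless groups

6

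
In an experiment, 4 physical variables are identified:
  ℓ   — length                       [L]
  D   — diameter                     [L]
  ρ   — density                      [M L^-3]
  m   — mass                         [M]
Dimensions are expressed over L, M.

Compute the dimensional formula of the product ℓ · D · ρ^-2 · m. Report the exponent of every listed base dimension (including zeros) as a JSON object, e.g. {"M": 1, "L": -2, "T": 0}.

Write exponents as rows L,M / cols ℓ,D,ρ,m:
  L: [ 1  1 -3  0]
  M: [ 0  0  1  1]
  [L]: (1)·1+(1)·1+(-2)·-3+(1)·0 = 8
  [M]: (1)·0+(1)·0+(-2)·1+(1)·1 = -1
⇒ L^8 M^-1

{"L": 8, "M": -1}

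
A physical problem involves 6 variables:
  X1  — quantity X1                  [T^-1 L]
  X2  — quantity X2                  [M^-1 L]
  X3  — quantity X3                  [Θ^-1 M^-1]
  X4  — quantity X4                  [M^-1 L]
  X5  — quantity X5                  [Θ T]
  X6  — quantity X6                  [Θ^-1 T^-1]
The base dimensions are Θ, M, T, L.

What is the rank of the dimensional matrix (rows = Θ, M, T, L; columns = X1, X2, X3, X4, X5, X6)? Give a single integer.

3

Write exponents as rows Θ,M,T,L / cols X1,X2,X3,X4,X5,X6:
  Θ: [ 0  0 -1  0  1 -1]
  M: [ 0 -1 -1 -1  0  0]
  T: [-1  0  0  0  1 -1]
  L: [ 1  1  0  1  0  0]
Row reduction gives pivot columns X1,X2,X3; rank = 3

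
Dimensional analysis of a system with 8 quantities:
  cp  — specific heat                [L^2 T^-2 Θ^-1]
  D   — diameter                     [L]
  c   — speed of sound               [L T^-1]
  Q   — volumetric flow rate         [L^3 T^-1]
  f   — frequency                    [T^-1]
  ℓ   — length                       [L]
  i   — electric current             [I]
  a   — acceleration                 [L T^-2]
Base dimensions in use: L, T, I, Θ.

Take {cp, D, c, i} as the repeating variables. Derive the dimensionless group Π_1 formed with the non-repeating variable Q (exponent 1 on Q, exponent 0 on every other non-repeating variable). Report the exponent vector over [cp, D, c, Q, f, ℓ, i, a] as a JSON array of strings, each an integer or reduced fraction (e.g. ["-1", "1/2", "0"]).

["0", "-2", "-1", "1", "0", "0", "0", "0"]

Write exponents as rows L,T,I,Θ / cols cp,D,c,Q,f,ℓ,i,a:
  L: [ 2  1  1  3  0  1  0  1]
  T: [-2  0 -1 -1 -1  0  0 -2]
  I: [ 0  0  0  0  0  0  1  0]
  Θ: [-1  0  0  0  0  0  0  0]
RREF → pivots at {cp,D,c,i} ⇒ r = 4
Pivot set = {cp,D,c,i}, free = {Q,f,ℓ,a}
RREF:
  r0: [   1    0    0    0    0    0    0    0]
  r1: [   0    1    0    2   -1    1    0   -1]
  r2: [   0    0    1    1    1    0    0    2]
  r3: [   0    0    0    0    0    0    1    0]
Fix exponent of Q at 1, f at 0, ℓ at 0, a at 0; solve each RREF row for its pivot's exponent:
  r0: exp(cp) + (0)·1 = 0 ⇒ exp(cp) = 0
  r1: exp(D) + (2)·1 = 0 ⇒ exp(D) = -2
  r2: exp(c) + (1)·1 = 0 ⇒ exp(c) = -1
  r3: exp(i) + (0)·1 = 0 ⇒ exp(i) = 0
Π_1 = D^-2 · c^-1 · Q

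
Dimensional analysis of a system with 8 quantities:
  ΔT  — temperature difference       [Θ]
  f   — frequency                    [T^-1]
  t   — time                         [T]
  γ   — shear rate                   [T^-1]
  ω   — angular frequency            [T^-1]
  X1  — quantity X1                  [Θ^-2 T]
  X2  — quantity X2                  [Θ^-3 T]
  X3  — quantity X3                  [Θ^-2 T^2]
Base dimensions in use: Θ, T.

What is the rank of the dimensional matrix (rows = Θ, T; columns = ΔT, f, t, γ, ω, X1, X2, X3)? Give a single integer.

Write exponents as rows Θ,T / cols ΔT,f,t,γ,ω,X1,X2,X3:
  Θ: [ 1  0  0  0  0 -2 -3 -2]
  T: [ 0 -1  1 -1 -1  1  1  2]
Row reduction gives pivot columns ΔT,f; rank = 2

2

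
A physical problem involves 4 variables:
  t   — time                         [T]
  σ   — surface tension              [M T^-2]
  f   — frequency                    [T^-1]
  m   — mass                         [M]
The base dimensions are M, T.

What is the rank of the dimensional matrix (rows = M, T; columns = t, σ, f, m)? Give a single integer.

2

Dimensional matrix (M×T by t×σ×f×m):
  M: [ 0  1  0  1]
  T: [ 1 -2 -1  0]
Row reduction gives pivot columns t,σ; rank = 2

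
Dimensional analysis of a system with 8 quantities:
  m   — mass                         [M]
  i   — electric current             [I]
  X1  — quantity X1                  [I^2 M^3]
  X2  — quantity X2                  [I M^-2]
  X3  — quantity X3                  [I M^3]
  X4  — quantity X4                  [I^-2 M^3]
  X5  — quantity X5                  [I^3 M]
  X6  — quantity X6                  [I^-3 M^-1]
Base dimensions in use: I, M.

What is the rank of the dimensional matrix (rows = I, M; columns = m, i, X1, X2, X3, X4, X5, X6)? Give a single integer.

2

Exponent matrix [I,M] × [m,i,X1,X2,X3,X4,X5,X6]:
  I: [ 0  1  2  1  1 -2  3 -3]
  M: [ 1  0  3 -2  3  3  1 -1]
RREF → pivots at {m,i} ⇒ r = 2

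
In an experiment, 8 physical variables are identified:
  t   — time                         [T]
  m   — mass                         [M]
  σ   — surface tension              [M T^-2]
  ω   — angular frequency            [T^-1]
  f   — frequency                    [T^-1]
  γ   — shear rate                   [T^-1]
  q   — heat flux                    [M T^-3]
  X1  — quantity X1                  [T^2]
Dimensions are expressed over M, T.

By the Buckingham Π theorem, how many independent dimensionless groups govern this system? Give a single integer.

Dimensional matrix (M×T by t×m×σ×ω×f×γ×q×X1):
  M: [ 0  1  1  0  0  0  1  0]
  T: [ 1  0 -2 -1 -1 -1 -3  2]
RREF → pivots at {t,m} ⇒ r = 2
n=8, r=2 ⇒ 6 dimensionless groups

6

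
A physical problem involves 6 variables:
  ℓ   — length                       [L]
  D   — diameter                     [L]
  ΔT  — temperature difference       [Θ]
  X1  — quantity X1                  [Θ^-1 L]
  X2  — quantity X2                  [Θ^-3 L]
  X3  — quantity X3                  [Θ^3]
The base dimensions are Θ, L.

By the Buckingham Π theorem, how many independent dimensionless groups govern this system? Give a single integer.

4

Dimensional matrix (Θ×L by ℓ×D×ΔT×X1×X2×X3):
  Θ: [ 0  0  1 -1 -3  3]
  L: [ 1  1  0  1  1  0]
Echelon form has 2 nonzero rows (pivots: ℓ,ΔT)
Π count = n − r = 6 − 2 = 4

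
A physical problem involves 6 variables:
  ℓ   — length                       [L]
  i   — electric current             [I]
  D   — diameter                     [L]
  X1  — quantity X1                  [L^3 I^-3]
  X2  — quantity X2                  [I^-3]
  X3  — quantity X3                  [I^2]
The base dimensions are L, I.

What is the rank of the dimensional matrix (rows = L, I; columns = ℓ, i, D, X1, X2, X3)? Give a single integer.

2

Exponent matrix [L,I] × [ℓ,i,D,X1,X2,X3]:
  L: [ 1  0  1  3  0  0]
  I: [ 0  1  0 -3 -3  2]
RREF → pivots at {ℓ,i} ⇒ r = 2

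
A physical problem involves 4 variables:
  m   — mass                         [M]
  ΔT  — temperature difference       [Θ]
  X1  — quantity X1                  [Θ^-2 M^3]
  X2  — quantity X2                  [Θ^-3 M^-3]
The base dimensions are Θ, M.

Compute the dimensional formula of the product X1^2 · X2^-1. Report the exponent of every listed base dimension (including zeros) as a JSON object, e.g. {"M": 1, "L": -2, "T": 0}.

Write exponents as rows Θ,M / cols m,ΔT,X1,X2:
  Θ: [ 0  1 -2 -3]
  M: [ 1  0  3 -3]
  [Θ]: (2)·-2+(-1)·-3 = -1
  [M]: (2)·3+(-1)·-3 = 9
⇒ Θ^-1 M^9

{"Θ": -1, "M": 9}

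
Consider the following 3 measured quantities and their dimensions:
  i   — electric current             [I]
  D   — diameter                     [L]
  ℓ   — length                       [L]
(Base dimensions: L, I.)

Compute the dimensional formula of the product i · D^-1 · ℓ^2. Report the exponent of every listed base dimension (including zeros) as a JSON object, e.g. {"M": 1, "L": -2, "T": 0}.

Exponent matrix [L,I] × [i,D,ℓ]:
  L: [ 0  1  1]
  I: [ 1  0  0]
  [L]: (1)·0+(-1)·1+(2)·1 = 1
  [I]: (1)·1+(-1)·0+(2)·0 = 1
⇒ L I

{"L": 1, "I": 1}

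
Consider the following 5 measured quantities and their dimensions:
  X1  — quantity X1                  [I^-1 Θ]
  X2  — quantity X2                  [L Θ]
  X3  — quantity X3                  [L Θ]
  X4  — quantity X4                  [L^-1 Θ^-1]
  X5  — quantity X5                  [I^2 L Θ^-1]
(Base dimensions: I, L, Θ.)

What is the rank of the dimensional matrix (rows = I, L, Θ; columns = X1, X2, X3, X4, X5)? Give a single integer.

2

Dimensional matrix (I×L×Θ by X1×X2×X3×X4×X5):
  I: [-1  0  0  0  2]
  L: [ 0  1  1 -1  1]
  Θ: [ 1  1  1 -1 -1]
Row reduction gives pivot columns X1,X2; rank = 2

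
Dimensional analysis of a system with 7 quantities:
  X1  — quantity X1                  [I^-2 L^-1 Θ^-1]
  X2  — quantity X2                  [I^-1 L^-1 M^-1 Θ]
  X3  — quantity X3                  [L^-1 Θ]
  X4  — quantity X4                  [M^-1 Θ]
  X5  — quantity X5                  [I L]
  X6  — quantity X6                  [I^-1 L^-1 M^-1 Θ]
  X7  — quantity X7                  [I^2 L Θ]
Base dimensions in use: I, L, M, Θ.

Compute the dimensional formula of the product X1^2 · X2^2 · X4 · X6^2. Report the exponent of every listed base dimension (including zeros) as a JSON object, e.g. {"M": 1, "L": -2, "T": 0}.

{"I": -8, "L": -6, "M": -5, "Θ": 3}

Exponent matrix [I,L,M,Θ] × [X1,X2,X3,X4,X5,X6,X7]:
  I: [-2 -1  0  0  1 -1  2]
  L: [-1 -1 -1  0  1 -1  1]
  M: [ 0 -1  0 -1  0 -1  0]
  Θ: [-1  1  1  1  0  1  1]
  [I]: (2)·-2+(2)·-1+(1)·0+(2)·-1 = -8
  [L]: (2)·-1+(2)·-1+(1)·0+(2)·-1 = -6
  [M]: (2)·0+(2)·-1+(1)·-1+(2)·-1 = -5
  [Θ]: (2)·-1+(2)·1+(1)·1+(2)·1 = 3
⇒ I^-8 L^-6 M^-5 Θ^3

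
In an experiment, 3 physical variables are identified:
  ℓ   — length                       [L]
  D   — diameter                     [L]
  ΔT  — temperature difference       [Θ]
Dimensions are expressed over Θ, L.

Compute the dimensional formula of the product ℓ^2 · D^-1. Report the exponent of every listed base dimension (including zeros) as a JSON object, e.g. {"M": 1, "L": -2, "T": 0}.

{"Θ": 0, "L": 1}

Dimensional matrix (Θ×L by ℓ×D×ΔT):
  Θ: [ 0  0  1]
  L: [ 1  1  0]
  [Θ]: (2)·0+(-1)·0 = 0
  [L]: (2)·1+(-1)·1 = 1
⇒ L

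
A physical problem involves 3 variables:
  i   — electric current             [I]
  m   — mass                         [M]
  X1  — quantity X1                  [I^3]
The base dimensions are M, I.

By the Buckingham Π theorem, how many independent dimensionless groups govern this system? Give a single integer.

1

Dimensional matrix (M×I by i×m×X1):
  M: [ 0  1  0]
  I: [ 1  0  3]
Row reduction gives pivot columns i,m; rank = 2
3 vars − rank 2 = 1 Π group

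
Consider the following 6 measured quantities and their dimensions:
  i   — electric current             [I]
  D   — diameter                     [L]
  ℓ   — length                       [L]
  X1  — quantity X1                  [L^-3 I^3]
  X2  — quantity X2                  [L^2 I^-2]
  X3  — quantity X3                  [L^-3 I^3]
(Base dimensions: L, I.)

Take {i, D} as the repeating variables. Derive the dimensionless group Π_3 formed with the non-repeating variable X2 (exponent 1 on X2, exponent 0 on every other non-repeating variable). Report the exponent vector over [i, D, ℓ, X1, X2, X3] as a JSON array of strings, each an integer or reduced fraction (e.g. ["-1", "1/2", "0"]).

Dimensional matrix (L×I by i×D×ℓ×X1×X2×X3):
  L: [ 0  1  1 -3  2 -3]
  I: [ 1  0  0  3 -2  3]
Echelon form has 2 nonzero rows (pivots: i,D)
Pivot set = {i,D}, free = {ℓ,X1,X2,X3}
RREF:
  r0: [   1    0    0    3   -2    3]
  r1: [   0    1    1   -3    2   -3]
Fix exponent of X2 at 1, ℓ at 0, X1 at 0, X3 at 0; solve each RREF row for its pivot's exponent:
  r0: exp(i) + (-2)·1 = 0 ⇒ exp(i) = 2
  r1: exp(D) + (2)·1 = 0 ⇒ exp(D) = -2
Π_3 = i^2 · D^-2 · X2

["2", "-2", "0", "0", "1", "0"]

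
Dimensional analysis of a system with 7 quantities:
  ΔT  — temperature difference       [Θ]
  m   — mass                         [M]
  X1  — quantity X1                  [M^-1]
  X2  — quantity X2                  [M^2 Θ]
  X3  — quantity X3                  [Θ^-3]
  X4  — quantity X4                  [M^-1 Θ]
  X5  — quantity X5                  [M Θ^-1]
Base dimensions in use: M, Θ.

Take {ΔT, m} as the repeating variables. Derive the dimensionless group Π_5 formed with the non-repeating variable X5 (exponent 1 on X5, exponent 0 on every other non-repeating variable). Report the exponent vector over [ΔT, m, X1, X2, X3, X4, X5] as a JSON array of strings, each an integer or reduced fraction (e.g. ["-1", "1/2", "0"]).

Dimensional matrix (M×Θ by ΔT×m×X1×X2×X3×X4×X5):
  M: [ 0  1 -1  2  0 -1  1]
  Θ: [ 1  0  0  1 -3  1 -1]
RREF → pivots at {ΔT,m} ⇒ r = 2
Pivot set = {ΔT,m}, free = {X1,X2,X3,X4,X5}
RREF:
  r0: [   1    0    0    1   -3    1   -1]
  r1: [   0    1   -1    2    0   -1    1]
Fix exponent of X5 at 1, X1 at 0, X2 at 0, X3 at 0, X4 at 0; solve each RREF row for its pivot's exponent:
  r0: exp(ΔT) + (-1)·1 = 0 ⇒ exp(ΔT) = 1
  r1: exp(m) + (1)·1 = 0 ⇒ exp(m) = -1
Π_5 = ΔT · m^-1 · X5

["1", "-1", "0", "0", "0", "0", "1"]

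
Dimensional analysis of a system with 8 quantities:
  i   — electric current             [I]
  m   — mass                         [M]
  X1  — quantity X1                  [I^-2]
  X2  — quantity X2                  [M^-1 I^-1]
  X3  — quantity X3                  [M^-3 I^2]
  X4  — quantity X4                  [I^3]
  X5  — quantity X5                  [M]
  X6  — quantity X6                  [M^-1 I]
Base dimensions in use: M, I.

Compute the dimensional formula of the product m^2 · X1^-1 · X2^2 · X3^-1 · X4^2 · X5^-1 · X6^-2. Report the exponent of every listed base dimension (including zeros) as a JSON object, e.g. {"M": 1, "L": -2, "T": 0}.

{"M": 4, "I": 2}

Exponent matrix [M,I] × [i,m,X1,X2,X3,X4,X5,X6]:
  M: [ 0  1  0 -1 -3  0  1 -1]
  I: [ 1  0 -2 -1  2  3  0  1]
  [M]: (2)·1+(-1)·0+(2)·-1+(-1)·-3+(2)·0+(-1)·1+(-2)·-1 = 4
  [I]: (2)·0+(-1)·-2+(2)·-1+(-1)·2+(2)·3+(-1)·0+(-2)·1 = 2
⇒ M^4 I^2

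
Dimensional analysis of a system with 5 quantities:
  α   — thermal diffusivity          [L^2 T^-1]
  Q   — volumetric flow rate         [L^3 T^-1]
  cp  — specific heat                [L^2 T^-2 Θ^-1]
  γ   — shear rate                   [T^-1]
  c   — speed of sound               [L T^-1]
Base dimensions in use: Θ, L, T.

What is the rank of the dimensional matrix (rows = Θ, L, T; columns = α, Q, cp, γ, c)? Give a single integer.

3

Exponent matrix [Θ,L,T] × [α,Q,cp,γ,c]:
  Θ: [ 0  0 -1  0  0]
  L: [ 2  3  2  0  1]
  T: [-1 -1 -2 -1 -1]
RREF → pivots at {α,Q,cp} ⇒ r = 3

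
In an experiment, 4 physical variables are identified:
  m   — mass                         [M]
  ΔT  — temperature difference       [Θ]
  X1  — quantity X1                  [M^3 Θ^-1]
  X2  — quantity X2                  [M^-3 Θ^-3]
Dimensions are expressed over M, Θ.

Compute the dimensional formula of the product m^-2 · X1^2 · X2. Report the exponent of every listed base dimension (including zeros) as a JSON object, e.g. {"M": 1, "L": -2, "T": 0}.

Exponent matrix [M,Θ] × [m,ΔT,X1,X2]:
  M: [ 1  0  3 -3]
  Θ: [ 0  1 -1 -3]
  [M]: (-2)·1+(2)·3+(1)·-3 = 1
  [Θ]: (-2)·0+(2)·-1+(1)·-3 = -5
⇒ M Θ^-5

{"M": 1, "Θ": -5}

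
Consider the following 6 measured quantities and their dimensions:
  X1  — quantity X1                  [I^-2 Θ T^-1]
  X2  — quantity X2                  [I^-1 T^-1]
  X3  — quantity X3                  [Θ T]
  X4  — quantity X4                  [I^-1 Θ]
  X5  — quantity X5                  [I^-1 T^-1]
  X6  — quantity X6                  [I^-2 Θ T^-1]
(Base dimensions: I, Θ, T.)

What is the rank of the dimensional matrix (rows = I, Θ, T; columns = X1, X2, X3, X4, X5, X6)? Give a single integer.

Dimensional matrix (I×Θ×T by X1×X2×X3×X4×X5×X6):
  I: [-2 -1  0 -1 -1 -2]
  Θ: [ 1  0  1  1  0  1]
  T: [-1 -1  1  0 -1 -1]
RREF → pivots at {X1,X2} ⇒ r = 2

2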